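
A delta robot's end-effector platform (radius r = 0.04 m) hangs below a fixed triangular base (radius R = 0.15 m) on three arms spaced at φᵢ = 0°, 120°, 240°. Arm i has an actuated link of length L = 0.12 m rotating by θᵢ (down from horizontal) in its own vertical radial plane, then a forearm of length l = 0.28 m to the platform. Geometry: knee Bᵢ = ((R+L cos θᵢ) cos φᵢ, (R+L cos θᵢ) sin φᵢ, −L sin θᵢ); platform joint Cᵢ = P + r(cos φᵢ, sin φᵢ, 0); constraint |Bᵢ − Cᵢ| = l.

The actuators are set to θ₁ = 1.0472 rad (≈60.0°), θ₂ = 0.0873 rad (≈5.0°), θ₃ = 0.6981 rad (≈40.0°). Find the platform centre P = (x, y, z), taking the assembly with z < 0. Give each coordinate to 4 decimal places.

(-0.0684, 0.0488, -0.2423)

arm 1 at φ=0.0°: ρ1 = 0.1700;  centre 1 = (0.1700, 0.0000, -0.1039)
centre 2 = (0.2295·cos120.0°, 0.2295·sin120.0°, -0.0105) = (-0.1148, 0.1988, -0.0105)
φ3=240.0°: virtual centre (-0.1010, -0.1749, -0.0771), radius l
subtract pairs → two planes through P
plane₁₂: -0.5695x+0.3976y+0.1869z = 0.0131
det = 0.4147;  x = -0.0178+0.2090z,  y = 0.0075+-0.1707z
quadratic in z: (1.0728)z²+(0.1268)z+(-0.0323)=0, √Δ=0.3932 → z ∈ {-0.2423, 0.1242}; z = -0.2423 (taking z<0)
x = -0.0684, y = 0.0488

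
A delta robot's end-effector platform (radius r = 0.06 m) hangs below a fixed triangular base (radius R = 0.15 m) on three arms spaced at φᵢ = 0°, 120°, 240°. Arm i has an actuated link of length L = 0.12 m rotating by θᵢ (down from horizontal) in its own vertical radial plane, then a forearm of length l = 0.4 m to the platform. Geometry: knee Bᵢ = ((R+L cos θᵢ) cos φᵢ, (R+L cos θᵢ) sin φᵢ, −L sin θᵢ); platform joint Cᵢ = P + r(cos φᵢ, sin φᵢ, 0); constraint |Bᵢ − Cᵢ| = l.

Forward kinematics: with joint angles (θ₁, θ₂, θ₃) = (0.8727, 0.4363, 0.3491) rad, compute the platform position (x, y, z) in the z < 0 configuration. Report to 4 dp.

arm 1 at φ=0.0°: ρ1 = 0.1671;  centre 1 = (0.1671, 0.0000, -0.0919)
arm 2 at φ=120.0°: ρ2 = 0.1988;  centre 2 = (-0.0994, 0.1721, -0.0507)
φ3=240.0°: virtual centre (-0.1014, -0.1756, -0.0410), radius l
eliminate P² terms by subtracting sphere 1 from 2 and 3
plane₁₂: -0.5330x+0.3443y+0.0824z = 0.0057
Cramer: x(z) = -0.0113+0.1720z;  y(z) = -0.0010+0.0268z
quadratic in z: (1.0303)z²+(0.1224)z+(-0.1197)=0, √Δ=0.7130 → z ∈ {-0.4054, 0.2866}; z = -0.4054 (taking z<0)
x = -0.0810, y = -0.0118

(-0.0810, -0.0118, -0.4054)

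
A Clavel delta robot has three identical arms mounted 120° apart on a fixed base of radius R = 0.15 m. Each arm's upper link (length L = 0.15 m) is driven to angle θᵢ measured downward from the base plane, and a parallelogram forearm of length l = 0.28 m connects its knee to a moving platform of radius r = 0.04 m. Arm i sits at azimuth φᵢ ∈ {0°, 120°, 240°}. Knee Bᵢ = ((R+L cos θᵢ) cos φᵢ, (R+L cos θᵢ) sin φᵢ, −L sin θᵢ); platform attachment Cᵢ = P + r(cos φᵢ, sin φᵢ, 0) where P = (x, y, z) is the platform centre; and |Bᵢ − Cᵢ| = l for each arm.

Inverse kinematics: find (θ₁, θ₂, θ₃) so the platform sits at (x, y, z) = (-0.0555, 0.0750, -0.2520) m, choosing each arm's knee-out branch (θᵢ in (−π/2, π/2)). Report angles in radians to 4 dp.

θ₁ = 1.0469, θ₂ = 0.1745, θ₃ = 0.9599

arm 1 (φ=0.0°): x'=-0.0555, y'=0.0750
  e−x'=0.1655;  (l²−L²−(e−x')²−y'²−z²)/2L = -0.1354
  θ1 = atan2(B,A) + arccos(C/0.3015) = 1.0469
arm 2 (φ=120.0°): x'=0.0927, y'=0.0106
  A=0.0173, B=-0.2520, C=(l²−L²−A²−y'²−z²)/(2L)=-0.0267
  γ=atan2(-0.2520,0.0173)=-1.5023;  ψ=arccos(-0.1058)=1.6768;  θ2=γ+ψ≈0.1745
rotate P by −φ3: (-0.0372, -0.0856, -0.2520)
  A cos θ + B sin θ = C:  0.1472·cos θ + -0.2520·sin θ = -0.1220
  θ3 = atan2(B,A) + arccos(C/0.2918) = 0.9599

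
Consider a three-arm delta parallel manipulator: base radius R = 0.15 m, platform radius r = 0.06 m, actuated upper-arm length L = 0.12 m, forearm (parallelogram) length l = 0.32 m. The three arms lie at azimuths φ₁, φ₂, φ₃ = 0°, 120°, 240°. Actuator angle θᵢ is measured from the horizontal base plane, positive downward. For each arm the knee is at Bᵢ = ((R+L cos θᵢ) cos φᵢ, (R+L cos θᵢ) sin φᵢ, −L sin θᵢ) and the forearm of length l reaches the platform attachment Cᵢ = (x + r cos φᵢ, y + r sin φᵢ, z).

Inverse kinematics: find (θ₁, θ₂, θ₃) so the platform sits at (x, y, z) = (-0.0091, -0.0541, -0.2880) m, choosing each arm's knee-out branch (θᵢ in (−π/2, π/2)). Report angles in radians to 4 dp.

θ₁ = 0.4368, θ₂ = 0.6113, θ₃ = 0.0873

rotate P by −φ1: (-0.0091, -0.0541, -0.2880)
  A=0.0991, B=-0.2880, C=(l²−L²−A²−y'²−z²)/(2L)=-0.0320
  θ1 = atan2(B,A) + arccos(C/0.3046) = 0.4368
φ2=120.0° → target in arm frame (-0.0423, 0.0349)
  A=0.1323, B=-0.2880, C=(l²−L²−A²−y'²−z²)/(2L)=-0.0569
  θ2 = atan2(B,A) + arccos(C/0.3169) = 0.6113
rotate P by −φ3: (0.0514, 0.0192, -0.2880)
  A=0.0386, B=-0.2880, C=(l²−L²−A²−y'²−z²)/(2L)=0.0133
  √(A²+B²)=0.2906;  θ3 = -1.4376+1.5249 ≈ 0.0873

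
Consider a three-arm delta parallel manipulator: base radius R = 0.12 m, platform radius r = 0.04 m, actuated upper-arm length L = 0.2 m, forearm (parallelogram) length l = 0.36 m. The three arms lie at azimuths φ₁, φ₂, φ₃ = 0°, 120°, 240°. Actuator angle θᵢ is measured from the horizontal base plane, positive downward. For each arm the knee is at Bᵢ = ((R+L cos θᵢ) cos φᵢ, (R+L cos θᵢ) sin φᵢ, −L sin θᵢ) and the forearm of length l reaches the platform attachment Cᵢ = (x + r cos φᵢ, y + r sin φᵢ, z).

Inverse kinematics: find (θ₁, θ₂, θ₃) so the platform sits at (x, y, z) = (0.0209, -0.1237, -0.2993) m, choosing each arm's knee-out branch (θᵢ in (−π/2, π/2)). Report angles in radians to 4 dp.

θ₁ = 0.3494, θ₂ = 0.8728, θ₃ = -0.0002

arm 1 (φ=0.0°): x'=0.0209, y'=-0.1237
  A cos θ + B sin θ = C:  0.0591·cos θ + -0.2993·sin θ = -0.0469
  γ=atan2(-0.2993,0.0591)=-1.3758;  ψ=arccos(-0.1539)=1.7253;  θ1=γ+ψ≈0.3494
arm 2 (φ=120.0°): x'=-0.1176, y'=0.0438
  e−x'=0.1976;  (l²−L²−(e−x')²−y'²−z²)/2L = -0.1023
  √(A²+B²)=0.3586;  θ2 = -0.9873+1.8601 ≈ 0.8728
rotate P by −φ3: (0.0967, 0.0799, -0.2993)
  A=-0.0167, B=-0.2993, C=(l²−L²−A²−y'²−z²)/(2L)=-0.0166
  √(A²+B²)=0.2998;  θ3 = -1.6265+1.6263 ≈ -0.0002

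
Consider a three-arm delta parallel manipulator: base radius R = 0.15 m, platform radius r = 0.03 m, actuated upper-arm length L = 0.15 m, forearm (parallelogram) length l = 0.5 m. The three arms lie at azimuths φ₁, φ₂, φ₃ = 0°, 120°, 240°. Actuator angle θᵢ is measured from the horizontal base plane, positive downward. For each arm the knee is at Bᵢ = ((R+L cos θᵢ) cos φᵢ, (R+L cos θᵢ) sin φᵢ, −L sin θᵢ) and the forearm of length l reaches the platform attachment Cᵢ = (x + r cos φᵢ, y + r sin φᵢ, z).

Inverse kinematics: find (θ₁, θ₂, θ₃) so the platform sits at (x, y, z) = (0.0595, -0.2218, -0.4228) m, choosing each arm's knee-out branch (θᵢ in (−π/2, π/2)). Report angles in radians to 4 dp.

rotate P by −φ1: (0.0595, -0.2218, -0.4228)
  A cos θ + B sin θ = C:  0.0605·cos θ + -0.4228·sin θ = -0.0137
  γ=atan2(-0.4228,0.0605)=-1.4287;  ψ=arccos(-0.0321)=1.6029;  θ1=γ+ψ≈0.1743
arm 2 (φ=120.0°): x'=-0.2218, y'=0.0594
  e−x'=0.3418;  (l²−L²−(e−x')²−y'²−z²)/2L = -0.2388
  θ2 = atan2(B,A) + arccos(C/0.5437) = 1.1346
arm 3 (φ=240.0°): x'=0.1623, y'=0.1624
  A=-0.0423, B=-0.4228, C=(l²−L²−A²−y'²−z²)/(2L)=0.0685
  γ=atan2(-0.4228,-0.0423)=-1.6706;  ψ=arccos(0.1613)=1.4088;  θ3=γ+ψ≈-0.2618

θ₁ = 0.1743, θ₂ = 1.1346, θ₃ = -0.2618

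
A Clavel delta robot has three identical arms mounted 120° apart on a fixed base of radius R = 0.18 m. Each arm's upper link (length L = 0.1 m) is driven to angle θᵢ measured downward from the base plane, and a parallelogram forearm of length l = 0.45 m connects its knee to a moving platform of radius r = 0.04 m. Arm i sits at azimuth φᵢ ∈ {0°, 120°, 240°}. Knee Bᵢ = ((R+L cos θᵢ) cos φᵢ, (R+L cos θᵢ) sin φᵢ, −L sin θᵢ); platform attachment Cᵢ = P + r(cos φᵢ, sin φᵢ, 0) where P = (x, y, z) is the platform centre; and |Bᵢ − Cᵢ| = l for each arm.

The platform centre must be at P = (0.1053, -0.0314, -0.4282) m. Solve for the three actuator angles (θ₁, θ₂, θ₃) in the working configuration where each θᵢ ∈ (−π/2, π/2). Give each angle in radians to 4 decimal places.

φ1=0.0° → target in arm frame (0.1053, -0.0314)
  A=0.0347, B=-0.4282, C=(l²−L²−A²−y'²−z²)/(2L)=0.0348
  γ=atan2(-0.4282,0.0347)=-1.4899;  ψ=arccos(0.0809)=1.4898;  θ1=γ+ψ≈-0.0002
φ2=120.0° → target in arm frame (-0.0798, -0.0755)
  A cos θ + B sin θ = C:  0.2198·cos θ + -0.4282·sin θ = -0.2244
  θ2 = atan2(B,A) + arccos(C/0.4813) = 0.9594
φ3=240.0° → target in arm frame (-0.0255, 0.1069)
  e−x'=0.1655;  (l²−L²−(e−x')²−y'²−z²)/2L = -0.1483
  √(A²+B²)=0.4591;  θ3 = -1.2021+1.8997 ≈ 0.6977

θ₁ = -0.0002, θ₂ = 0.9594, θ₃ = 0.6977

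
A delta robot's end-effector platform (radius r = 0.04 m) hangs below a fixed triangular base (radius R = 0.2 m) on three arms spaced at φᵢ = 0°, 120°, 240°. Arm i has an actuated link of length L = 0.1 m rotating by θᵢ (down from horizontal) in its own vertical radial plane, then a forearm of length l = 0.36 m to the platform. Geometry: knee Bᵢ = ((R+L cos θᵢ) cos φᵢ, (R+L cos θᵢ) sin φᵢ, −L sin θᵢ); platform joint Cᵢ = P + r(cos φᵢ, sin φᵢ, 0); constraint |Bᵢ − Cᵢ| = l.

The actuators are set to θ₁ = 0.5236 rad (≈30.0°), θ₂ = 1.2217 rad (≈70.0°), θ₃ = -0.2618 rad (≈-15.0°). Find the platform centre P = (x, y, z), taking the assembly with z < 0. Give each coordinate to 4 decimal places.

(0.0052, -0.1153, -0.2909)

S1 = (0.2466·cos0.0°, 0.2466·sin0.0°, -0.0500) = (0.2466, 0.0000, -0.0500)
S2 = (0.1942·cos120.0°, 0.1942·sin120.0°, -0.0940) = (-0.0971, 0.1682, -0.0940)
arm 3 at φ=240.0°: ρ3 = 0.2566;  S3 = (-0.1283, -0.2222, 0.0259)
|S₂|²−|S₁|² = -0.0168;  |S₃|²−|S₁|² = 0.0032
linear system: -0.6874x+0.3364y = -0.0168−-0.0879z; -0.7498x+-0.4444y = 0.0032−0.1518z
det = 0.5577;  x = 0.0114+0.0215z,  y = -0.0265+0.3053z
quadratic in z: (1.0937)z²+(0.0737)z+(-0.0711)=0, √Δ=0.5625 → z ∈ {-0.2909, 0.2235}; z = -0.2909 (taking z<0)
x = 0.0052, y = -0.1153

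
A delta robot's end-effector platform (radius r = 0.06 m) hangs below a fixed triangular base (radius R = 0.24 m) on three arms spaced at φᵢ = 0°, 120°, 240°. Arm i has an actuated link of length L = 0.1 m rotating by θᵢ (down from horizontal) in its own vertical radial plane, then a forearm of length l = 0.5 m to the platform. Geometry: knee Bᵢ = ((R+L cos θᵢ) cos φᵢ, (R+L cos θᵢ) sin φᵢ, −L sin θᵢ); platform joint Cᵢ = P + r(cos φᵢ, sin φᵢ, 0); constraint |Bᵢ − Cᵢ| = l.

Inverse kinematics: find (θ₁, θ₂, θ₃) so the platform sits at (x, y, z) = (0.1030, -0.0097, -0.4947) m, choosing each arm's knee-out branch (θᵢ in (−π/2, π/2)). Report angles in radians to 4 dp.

φ1=0.0° → target in arm frame (0.1030, -0.0097)
  e−x'=0.0770;  (l²−L²−(e−x')²−y'²−z²)/2L = -0.0538
  θ1 = atan2(B,A) + arccos(C/0.5007) = 0.2620
arm 2 (φ=120.0°): x'=-0.0599, y'=-0.0844
  e−x'=0.2399;  (l²−L²−(e−x')²−y'²−z²)/2L = -0.3470
  θ2 = atan2(B,A) + arccos(C/0.5498) = 1.1345
rotate P by −φ3: (-0.0431, 0.0941, -0.4947)
  A cos θ + B sin θ = C:  0.2231·cos θ + -0.4947·sin θ = -0.3167
  γ=atan2(-0.4947,0.2231)=-1.1471;  ψ=arccos(-0.5836)=2.1940;  θ3=γ+ψ≈1.0469

θ₁ = 0.2620, θ₂ = 1.1345, θ₃ = 1.0469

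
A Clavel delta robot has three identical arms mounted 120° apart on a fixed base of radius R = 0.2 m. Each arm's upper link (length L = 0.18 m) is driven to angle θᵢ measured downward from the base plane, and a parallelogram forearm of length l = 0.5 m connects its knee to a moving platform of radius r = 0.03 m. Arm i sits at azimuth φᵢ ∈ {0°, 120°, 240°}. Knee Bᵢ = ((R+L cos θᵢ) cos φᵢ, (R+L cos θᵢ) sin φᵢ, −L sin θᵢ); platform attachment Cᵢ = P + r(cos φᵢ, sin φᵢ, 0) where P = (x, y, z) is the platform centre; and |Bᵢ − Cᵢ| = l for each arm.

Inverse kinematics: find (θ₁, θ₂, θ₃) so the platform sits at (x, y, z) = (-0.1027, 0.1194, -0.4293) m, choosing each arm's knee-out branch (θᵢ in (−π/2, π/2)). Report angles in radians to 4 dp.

θ₁ = 0.8729, θ₂ = -0.1743, θ₃ = 0.6981

rotate P by −φ1: (-0.1027, 0.1194, -0.4293)
  A cos θ + B sin θ = C:  0.2727·cos θ + -0.4293·sin θ = -0.1537
  √(A²+B²)=0.5086;  θ1 = -1.0049+1.8777 ≈ 0.8729
arm 2 (φ=120.0°): x'=0.1548, y'=0.0292
  A=0.0152, B=-0.4293, C=(l²−L²−A²−y'²−z²)/(2L)=0.0895
  √(A²+B²)=0.4296;  θ2 = -1.5353+1.3610 ≈ -0.1743
rotate P by −φ3: (-0.0521, -0.1486, -0.4293)
  e−x'=0.2221;  (l²−L²−(e−x')²−y'²−z²)/2L = -0.1058
  θ3 = atan2(B,A) + arccos(C/0.4833) = 0.6981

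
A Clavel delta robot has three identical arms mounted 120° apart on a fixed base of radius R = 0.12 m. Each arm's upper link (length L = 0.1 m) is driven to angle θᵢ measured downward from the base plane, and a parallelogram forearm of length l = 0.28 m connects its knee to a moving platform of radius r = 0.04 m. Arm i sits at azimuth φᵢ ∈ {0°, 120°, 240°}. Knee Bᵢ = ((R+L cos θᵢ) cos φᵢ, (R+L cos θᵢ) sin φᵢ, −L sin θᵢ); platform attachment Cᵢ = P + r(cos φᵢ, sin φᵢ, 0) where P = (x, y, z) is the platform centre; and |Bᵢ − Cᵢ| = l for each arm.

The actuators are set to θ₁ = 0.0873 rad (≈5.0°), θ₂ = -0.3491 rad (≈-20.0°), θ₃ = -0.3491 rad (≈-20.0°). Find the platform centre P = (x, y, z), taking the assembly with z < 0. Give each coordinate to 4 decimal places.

arm 1 at φ=0.0°: e+L cos θ1 = 0.1796;  O1 = (0.1796, 0.0000, -0.0087)
arm 2 at φ=120.0°: e+L cos θ2 = 0.1740;  O2 = (-0.0870, 0.1507, 0.0342)
O3 = (0.1740·cos240.0°, 0.1740·sin240.0°, 0.0342) = (-0.0870, -0.1507, 0.0342)
|O₂|²−|O₁|² = -0.0009;  |O₃|²−|O₁|² = -0.0009
[-0.5332 0.3013 0.0858]·P = -0.0009;  [-0.5332 -0.3013 0.0858]·P = -0.0009
det = 0.3213;  x = 0.0017+0.1610z,  y = 0.0000+0.0000z
sphere 1 gives Az²+Bz+C=0 with A=1.0259, B=-0.0399, C=-0.0467;  B²−4AC=0.1931;  roots -0.1947, 0.2336;  negative root z = -0.1947
x = -0.0297, y = 0.0000

(-0.0297, 0.0000, -0.1947)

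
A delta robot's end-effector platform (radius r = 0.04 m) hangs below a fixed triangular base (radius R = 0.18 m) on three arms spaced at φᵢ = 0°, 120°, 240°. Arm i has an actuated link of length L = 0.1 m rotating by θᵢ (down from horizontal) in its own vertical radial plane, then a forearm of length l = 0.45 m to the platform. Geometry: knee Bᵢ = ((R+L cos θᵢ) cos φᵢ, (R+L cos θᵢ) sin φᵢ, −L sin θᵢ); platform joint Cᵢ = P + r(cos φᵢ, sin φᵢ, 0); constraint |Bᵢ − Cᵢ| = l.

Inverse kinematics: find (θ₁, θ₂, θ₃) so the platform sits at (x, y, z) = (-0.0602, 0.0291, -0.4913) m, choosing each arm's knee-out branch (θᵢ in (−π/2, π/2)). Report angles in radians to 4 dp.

arm 1 (φ=0.0°): x'=-0.0602, y'=0.0291
  A=0.2002, B=-0.4913, C=(l²−L²−A²−y'²−z²)/(2L)=-0.4490
  θ1 = atan2(B,A) + arccos(C/0.5305) = 1.3961
φ2=120.0° → target in arm frame (0.0553, 0.0376)
  e−x'=0.0847;  (l²−L²−(e−x')²−y'²−z²)/2L = -0.2873
  √(A²+B²)=0.4985;  θ2 = -1.4001+2.1850 ≈ 0.7849
φ3=240.0° → target in arm frame (0.0049, -0.0667)
  A cos θ + B sin θ = C:  0.1351·cos θ + -0.4913·sin θ = -0.3579
  √(A²+B²)=0.5095;  θ3 = -1.3024+2.3495 ≈ 1.0471

θ₁ = 1.3961, θ₂ = 0.7849, θ₃ = 1.0471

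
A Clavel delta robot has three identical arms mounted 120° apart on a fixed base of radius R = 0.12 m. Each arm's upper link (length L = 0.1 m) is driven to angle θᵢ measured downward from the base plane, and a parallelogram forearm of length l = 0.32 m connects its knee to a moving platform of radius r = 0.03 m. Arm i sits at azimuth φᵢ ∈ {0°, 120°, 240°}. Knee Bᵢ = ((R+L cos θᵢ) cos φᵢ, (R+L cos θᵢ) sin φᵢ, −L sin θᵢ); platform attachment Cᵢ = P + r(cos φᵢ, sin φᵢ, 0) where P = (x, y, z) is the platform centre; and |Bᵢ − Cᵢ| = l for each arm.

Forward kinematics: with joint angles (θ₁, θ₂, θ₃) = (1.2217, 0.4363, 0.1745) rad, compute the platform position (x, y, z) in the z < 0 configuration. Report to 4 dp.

arm 1 at φ=0.0°: (R−r)+L cos θ1 = 0.1242;  S1 = (0.1242, 0.0000, -0.0940)
arm 2 at φ=120.0°: (R−r)+L cos θ2 = 0.1806;  S2 = (-0.0903, 0.1564, -0.0423)
S3 = (0.1885·cos240.0°, 0.1885·sin240.0°, -0.0174) = (-0.0942, -0.1632, -0.0174)
|S₂|²−|S₁|² = 0.0102;  |S₃|²−|S₁|² = 0.0116
plane₁₂: -0.4290x+0.3129y+0.1034z = 0.0102
Cramer: x(z) = -0.0251+0.2952z;  y(z) = -0.0019+0.0743z
sphere 1 gives Az²+Bz+C=0 with A=1.0927, B=0.0995, C=-0.0713;  B²−4AC=0.3215;  roots -0.3050, 0.2139;  negative root z = -0.3050
x = -0.1151, y = -0.0246

(-0.1151, -0.0246, -0.3050)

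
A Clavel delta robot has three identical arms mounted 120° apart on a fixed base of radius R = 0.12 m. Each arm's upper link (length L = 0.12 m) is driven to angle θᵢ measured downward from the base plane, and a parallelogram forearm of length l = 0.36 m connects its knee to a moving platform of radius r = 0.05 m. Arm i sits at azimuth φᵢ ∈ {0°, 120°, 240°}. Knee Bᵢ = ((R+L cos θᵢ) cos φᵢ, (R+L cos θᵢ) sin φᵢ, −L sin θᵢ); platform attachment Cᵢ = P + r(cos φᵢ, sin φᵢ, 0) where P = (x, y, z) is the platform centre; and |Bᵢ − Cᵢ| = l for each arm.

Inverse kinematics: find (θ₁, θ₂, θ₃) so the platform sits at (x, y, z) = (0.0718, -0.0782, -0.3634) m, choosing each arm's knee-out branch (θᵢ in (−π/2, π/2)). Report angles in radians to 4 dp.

rotate P by −φ1: (0.0718, -0.0782, -0.3634)
  A=-0.0018, B=-0.3634, C=(l²−L²−A²−y'²−z²)/(2L)=-0.0957
  √(A²+B²)=0.3634;  θ1 = -1.5757+1.8374 ≈ 0.2617
arm 2 (φ=120.0°): x'=-0.1036, y'=-0.0231
  A=0.1736, B=-0.3634, C=(l²−L²−A²−y'²−z²)/(2L)=-0.1981
  θ2 = atan2(B,A) + arccos(C/0.4027) = 0.9599
φ3=240.0° → target in arm frame (0.0318, 0.1013)
  A=0.0382, B=-0.3634, C=(l²−L²−A²−y'²−z²)/(2L)=-0.1191
  √(A²+B²)=0.3654;  θ3 = -1.4661+1.9027 ≈ 0.4366

θ₁ = 0.2617, θ₂ = 0.9599, θ₃ = 0.4366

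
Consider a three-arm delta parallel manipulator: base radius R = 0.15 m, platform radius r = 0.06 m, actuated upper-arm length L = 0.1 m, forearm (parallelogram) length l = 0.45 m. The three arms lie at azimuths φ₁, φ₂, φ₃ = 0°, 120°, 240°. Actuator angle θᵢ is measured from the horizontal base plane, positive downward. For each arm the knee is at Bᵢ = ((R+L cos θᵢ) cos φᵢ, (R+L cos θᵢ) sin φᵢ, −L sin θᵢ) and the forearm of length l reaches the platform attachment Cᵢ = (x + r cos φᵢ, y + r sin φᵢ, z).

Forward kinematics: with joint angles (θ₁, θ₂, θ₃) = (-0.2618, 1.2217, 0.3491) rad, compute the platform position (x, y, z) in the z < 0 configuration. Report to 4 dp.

centre 1 = (0.1866·cos0.0°, 0.1866·sin0.0°, 0.0259) = (0.1866, 0.0000, 0.0259)
φ2=120.0°: virtual centre (-0.0621, 0.1076, -0.0940), radius l
arm 3 at φ=240.0°: e+L cos θ3 = 0.1840;  centre 3 = (-0.0920, -0.1593, -0.0342)
subtract pairs → two planes through P
[-0.4974 0.2151 -0.2397]·P = -0.0112;  [-0.5572 -0.3186 -0.1202]·P = -0.0005
Cramer: x(z) = 0.0132-0.3673z;  y(z) = -0.0216+0.2650z
into |P−centre ₁|² = l²: 1.2051z² + 0.0641z + -0.1713 = 0;  Δ = 0.8299;  z = -0.4046 or 0.3514 → z<0 root = -0.4046
x = 0.1618, y = -0.1289

(0.1618, -0.1289, -0.4046)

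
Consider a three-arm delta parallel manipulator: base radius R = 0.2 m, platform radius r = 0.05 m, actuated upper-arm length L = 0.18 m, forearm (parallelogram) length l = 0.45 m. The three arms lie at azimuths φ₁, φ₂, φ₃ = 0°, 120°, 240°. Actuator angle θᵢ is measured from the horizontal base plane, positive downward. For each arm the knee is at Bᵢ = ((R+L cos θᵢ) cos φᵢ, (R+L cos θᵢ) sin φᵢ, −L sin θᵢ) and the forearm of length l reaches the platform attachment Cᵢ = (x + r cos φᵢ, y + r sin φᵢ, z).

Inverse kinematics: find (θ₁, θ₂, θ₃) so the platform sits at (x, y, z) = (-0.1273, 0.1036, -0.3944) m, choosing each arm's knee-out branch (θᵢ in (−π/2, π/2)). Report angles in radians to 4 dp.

θ₁ = 1.0474, θ₂ = -0.0870, θ₃ = 0.6981

rotate P by −φ1: (-0.1273, 0.1036, -0.3944)
  A cos θ + B sin θ = C:  0.2773·cos θ + -0.3944·sin θ = -0.2030
  γ=atan2(-0.3944,0.2773)=-0.9580;  ψ=arccos(-0.4210)=2.0054;  θ1=γ+ψ≈1.0474
arm 2 (φ=120.0°): x'=0.1534, y'=0.0584
  e−x'=-0.0034;  (l²−L²−(e−x')²−y'²−z²)/2L = 0.0309
  √(A²+B²)=0.3944;  θ2 = -1.5793+1.4924 ≈ -0.0870
rotate P by −φ3: (-0.0261, -0.1620, -0.3944)
  A=0.1761, B=-0.3944, C=(l²−L²−A²−y'²−z²)/(2L)=-0.1186
  √(A²+B²)=0.4319;  θ3 = -1.1509+1.8491 ≈ 0.6981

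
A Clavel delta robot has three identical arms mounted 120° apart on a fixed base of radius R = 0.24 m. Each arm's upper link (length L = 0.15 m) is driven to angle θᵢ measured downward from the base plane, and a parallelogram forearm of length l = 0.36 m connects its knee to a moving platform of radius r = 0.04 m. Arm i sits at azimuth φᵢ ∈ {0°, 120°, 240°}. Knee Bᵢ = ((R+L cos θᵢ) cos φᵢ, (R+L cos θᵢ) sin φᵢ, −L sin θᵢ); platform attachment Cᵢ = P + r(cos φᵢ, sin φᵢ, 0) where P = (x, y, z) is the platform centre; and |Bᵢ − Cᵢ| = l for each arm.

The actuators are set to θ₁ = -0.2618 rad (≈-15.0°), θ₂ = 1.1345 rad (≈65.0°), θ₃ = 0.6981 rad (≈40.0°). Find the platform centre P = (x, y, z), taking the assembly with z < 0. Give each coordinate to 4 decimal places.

(0.0926, -0.0423, -0.2145)

φ1=0.0°: virtual centre (0.3449, 0.0000, 0.0388), radius l
arm 2 at φ=120.0°: ρ2 = 0.2634;  O2 = (-0.1317, 0.2281, -0.1359)
φ3=240.0°: virtual centre (-0.1575, -0.2727, -0.0964), radius l
|O₂|²−|O₁|² = -0.0326;  |O₃|²−|O₁|² = -0.0120
plane₁₂: -0.9532x+0.4562y+-0.3495z = -0.0326
Cramer: x(z) = 0.0238-0.3210z;  y(z) = -0.0218+0.0955z
quadratic in z: (1.1122)z²+(0.1244)z+(-0.0245)=0, √Δ=0.3528 → z ∈ {-0.2145, 0.1027}; z = -0.2145 (taking z<0)
x = 0.0926, y = -0.0423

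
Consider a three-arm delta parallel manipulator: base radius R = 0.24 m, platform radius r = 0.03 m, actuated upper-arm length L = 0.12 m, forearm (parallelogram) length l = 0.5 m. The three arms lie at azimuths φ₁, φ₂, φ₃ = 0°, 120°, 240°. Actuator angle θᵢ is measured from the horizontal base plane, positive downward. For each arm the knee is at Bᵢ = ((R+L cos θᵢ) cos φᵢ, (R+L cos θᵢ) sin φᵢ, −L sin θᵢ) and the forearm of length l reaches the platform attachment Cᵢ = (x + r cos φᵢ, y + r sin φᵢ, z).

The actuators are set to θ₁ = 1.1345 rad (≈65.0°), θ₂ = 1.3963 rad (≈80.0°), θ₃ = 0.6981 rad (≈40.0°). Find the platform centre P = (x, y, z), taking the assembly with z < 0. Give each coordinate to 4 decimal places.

(-0.0116, -0.0778, -0.5208)

S1 = (0.2607·cos0.0°, 0.2607·sin0.0°, -0.1088) = (0.2607, 0.0000, -0.1088)
S2 = (0.2308·cos120.0°, 0.2308·sin120.0°, -0.1182) = (-0.1154, 0.1999, -0.1182)
φ3=240.0°: virtual centre (-0.1510, -0.2615, -0.0771), radius l
subtract pairs → two planes through P
[-0.7523 0.3998 -0.0188]·P = -0.0125;  [-0.8233 -0.5230 0.0633]·P = 0.0173
Cramer: x(z) = -0.0005+0.0214z;  y(z) = -0.0323+0.0873z
quadratic in z: (1.0081)z²+(0.2007)z+(-0.1689)=0, √Δ=0.8493 → z ∈ {-0.5208, 0.3217}; z = -0.5208 (taking z<0)
x = -0.0116, y = -0.0778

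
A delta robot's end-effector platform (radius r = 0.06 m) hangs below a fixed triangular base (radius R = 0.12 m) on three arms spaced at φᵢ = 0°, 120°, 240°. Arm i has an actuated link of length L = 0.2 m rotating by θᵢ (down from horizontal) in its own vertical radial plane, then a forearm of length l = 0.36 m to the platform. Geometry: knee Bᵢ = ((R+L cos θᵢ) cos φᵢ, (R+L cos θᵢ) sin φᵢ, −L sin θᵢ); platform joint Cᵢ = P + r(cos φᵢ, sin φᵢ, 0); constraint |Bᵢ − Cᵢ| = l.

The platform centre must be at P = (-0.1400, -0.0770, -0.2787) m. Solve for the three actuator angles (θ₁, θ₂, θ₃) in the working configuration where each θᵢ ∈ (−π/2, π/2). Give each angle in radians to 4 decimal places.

φ1=0.0° → target in arm frame (-0.1400, -0.0770)
  A cos θ + B sin θ = C:  0.2000·cos θ + -0.2787·sin θ = -0.0850
  γ=atan2(-0.2787,0.2000)=-0.9483;  ψ=arccos(-0.2478)=1.8212;  θ1=γ+ψ≈0.8729
rotate P by −φ2: (0.0033, 0.1597, -0.2787)
  A cos θ + B sin θ = C:  0.0567·cos θ + -0.2787·sin θ = -0.0420
  θ2 = atan2(B,A) + arccos(C/0.2844) = 0.3489
rotate P by −φ3: (0.1367, -0.0827, -0.2787)
  A=-0.0767, B=-0.2787, C=(l²−L²−A²−y'²−z²)/(2L)=-0.0020
  θ3 = atan2(B,A) + arccos(C/0.2891) = -0.2616

θ₁ = 0.8729, θ₂ = 0.3489, θ₃ = -0.2616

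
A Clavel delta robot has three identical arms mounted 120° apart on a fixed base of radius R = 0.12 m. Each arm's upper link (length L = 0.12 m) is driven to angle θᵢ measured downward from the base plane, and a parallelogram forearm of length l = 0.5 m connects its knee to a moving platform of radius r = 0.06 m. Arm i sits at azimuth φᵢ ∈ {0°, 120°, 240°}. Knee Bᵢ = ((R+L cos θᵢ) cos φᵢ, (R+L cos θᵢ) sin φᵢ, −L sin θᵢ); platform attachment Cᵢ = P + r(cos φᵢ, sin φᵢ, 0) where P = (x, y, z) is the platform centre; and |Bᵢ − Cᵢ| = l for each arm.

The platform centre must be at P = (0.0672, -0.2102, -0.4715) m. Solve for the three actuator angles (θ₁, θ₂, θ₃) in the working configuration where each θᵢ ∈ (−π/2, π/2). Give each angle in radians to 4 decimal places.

θ₁ = 0.2617, θ₂ = 1.0469, θ₃ = -0.0002

rotate P by −φ1: (0.0672, -0.2102, -0.4715)
  e−x'=-0.0072;  (l²−L²−(e−x')²−y'²−z²)/2L = -0.1290
  θ1 = atan2(B,A) + arccos(C/0.4716) = 0.2617
φ2=120.0° → target in arm frame (-0.2156, 0.0469)
  e−x'=0.2756;  (l²−L²−(e−x')²−y'²−z²)/2L = -0.2704
  θ2 = atan2(B,A) + arccos(C/0.5462) = 1.0469
arm 3 (φ=240.0°): x'=0.1484, y'=0.1633
  A cos θ + B sin θ = C:  -0.0884·cos θ + -0.4715·sin θ = -0.0883
  √(A²+B²)=0.4797;  θ3 = -1.7562+1.7560 ≈ -0.0002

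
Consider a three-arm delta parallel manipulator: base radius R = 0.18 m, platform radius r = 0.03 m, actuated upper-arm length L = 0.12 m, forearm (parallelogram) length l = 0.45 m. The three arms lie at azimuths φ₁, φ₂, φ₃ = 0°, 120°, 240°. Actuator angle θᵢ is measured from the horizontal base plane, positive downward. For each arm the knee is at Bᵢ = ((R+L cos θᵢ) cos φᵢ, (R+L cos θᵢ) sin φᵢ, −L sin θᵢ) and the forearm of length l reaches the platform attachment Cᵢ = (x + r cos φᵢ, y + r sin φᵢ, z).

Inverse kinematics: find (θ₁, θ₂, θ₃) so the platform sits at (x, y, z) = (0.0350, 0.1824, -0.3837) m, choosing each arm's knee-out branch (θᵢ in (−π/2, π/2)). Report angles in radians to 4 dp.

θ₁ = 0.3497, θ₂ = -0.2615, θ₃ = 1.3093

φ1=0.0° → target in arm frame (0.0350, 0.1824)
  A=0.1150, B=-0.3837, C=(l²−L²−A²−y'²−z²)/(2L)=-0.0234
  γ=atan2(-0.3837,0.1150)=-1.2796;  ψ=arccos(-0.0585)=1.6293;  θ1=γ+ψ≈0.3497
rotate P by −φ2: (0.1405, -0.1215, -0.3837)
  e−x'=0.0095;  (l²−L²−(e−x')²−y'²−z²)/2L = 0.1084
  γ=atan2(-0.3837,0.0095)=-1.5459;  ψ=arccos(0.2825)=1.2844;  θ2=γ+ψ≈-0.2615
rotate P by −φ3: (-0.1755, -0.0609, -0.3837)
  A cos θ + B sin θ = C:  0.3255·cos θ + -0.3837·sin θ = -0.2865
  θ3 = atan2(B,A) + arccos(C/0.5031) = 1.3093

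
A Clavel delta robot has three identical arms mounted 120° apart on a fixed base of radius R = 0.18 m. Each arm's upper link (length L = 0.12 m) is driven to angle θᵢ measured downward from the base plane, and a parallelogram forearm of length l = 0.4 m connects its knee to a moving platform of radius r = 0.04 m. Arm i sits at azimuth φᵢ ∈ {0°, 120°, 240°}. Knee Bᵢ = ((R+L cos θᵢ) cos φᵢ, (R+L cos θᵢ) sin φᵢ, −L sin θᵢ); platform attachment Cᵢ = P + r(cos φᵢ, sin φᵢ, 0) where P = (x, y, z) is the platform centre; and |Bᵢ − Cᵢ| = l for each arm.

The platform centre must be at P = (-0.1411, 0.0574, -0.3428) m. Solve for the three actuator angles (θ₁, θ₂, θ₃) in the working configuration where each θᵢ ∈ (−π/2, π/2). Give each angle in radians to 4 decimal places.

φ1=0.0° → target in arm frame (-0.1411, 0.0574)
  e−x'=0.2811;  (l²−L²−(e−x')²−y'²−z²)/2L = -0.2259
  √(A²+B²)=0.4433;  θ1 = -0.8840+2.1056 ≈ 1.2216
φ2=120.0° → target in arm frame (0.1203, 0.0935)
  A cos θ + B sin θ = C:  0.0197·cos θ + -0.3428·sin θ = 0.0790
  γ=atan2(-0.3428,0.0197)=-1.5133;  ψ=arccos(0.2300)=1.3387;  θ2=γ+ψ≈-0.1746
φ3=240.0° → target in arm frame (0.0208, -0.1509)
  e−x'=0.1192;  (l²−L²−(e−x')²−y'²−z²)/2L = -0.0370
  θ3 = atan2(B,A) + arccos(C/0.3629) = 0.4367

θ₁ = 1.2216, θ₂ = -0.1746, θ₃ = 0.4367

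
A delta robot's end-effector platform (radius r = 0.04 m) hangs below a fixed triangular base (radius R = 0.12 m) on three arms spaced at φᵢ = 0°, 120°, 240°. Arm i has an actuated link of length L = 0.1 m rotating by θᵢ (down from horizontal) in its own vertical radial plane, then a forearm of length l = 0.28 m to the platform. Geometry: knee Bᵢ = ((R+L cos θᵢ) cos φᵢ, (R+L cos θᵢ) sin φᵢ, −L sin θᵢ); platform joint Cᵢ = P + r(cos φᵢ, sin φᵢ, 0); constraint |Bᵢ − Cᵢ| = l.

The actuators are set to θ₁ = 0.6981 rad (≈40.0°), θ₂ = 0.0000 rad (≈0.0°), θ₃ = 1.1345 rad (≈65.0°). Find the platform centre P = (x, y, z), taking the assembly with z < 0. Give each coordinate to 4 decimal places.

(-0.0080, 0.1080, -0.2634)

φ1=0.0°: virtual centre (0.1566, 0.0000, -0.0643), radius l
O2 = (0.1800·cos120.0°, 0.1800·sin120.0°, 0.0000) = (-0.0900, 0.1559, 0.0000)
O3 = (0.1223·cos240.0°, 0.1223·sin240.0°, -0.0906) = (-0.0611, -0.1059, -0.0906)
eliminate P² terms by subtracting sphere 1 from 2 and 3
[-0.4932 0.3118 0.1286]·P = 0.0037;  [-0.4355 -0.2118 -0.0527]·P = -0.0055
Cramer: x(z) = 0.0038+0.0449z;  y(z) = 0.0181-0.3413z
into |P−O₁|² = l²: 1.1185z² + 0.1025z + -0.0506 = 0;  Δ = 0.2369;  z = -0.2634 or 0.1718 → z<0 root = -0.2634
x = -0.0080, y = 0.1080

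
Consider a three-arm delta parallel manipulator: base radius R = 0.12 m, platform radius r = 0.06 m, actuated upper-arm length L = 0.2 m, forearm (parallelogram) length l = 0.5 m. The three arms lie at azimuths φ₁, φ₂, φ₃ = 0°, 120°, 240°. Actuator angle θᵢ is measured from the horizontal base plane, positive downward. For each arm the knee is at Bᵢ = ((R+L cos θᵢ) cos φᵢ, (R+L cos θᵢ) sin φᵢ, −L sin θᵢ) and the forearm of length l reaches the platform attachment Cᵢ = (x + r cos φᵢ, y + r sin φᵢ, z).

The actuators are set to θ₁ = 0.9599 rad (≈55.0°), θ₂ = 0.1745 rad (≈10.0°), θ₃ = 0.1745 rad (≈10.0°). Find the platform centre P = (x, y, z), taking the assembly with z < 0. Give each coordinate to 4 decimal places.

S1 = (0.1747·cos0.0°, 0.1747·sin0.0°, -0.1638) = (0.1747, 0.0000, -0.1638)
arm 2 at φ=120.0°: ρ2 = 0.2570;  S2 = (-0.1285, 0.2225, -0.0347)
arm 3 at φ=240.0°: ρ3 = 0.2570;  S3 = (-0.1285, -0.2225, -0.0347)
|S₂|²−|S₁|² = 0.0099;  |S₃|²−|S₁|² = 0.0099
plane₁₂: -0.6064x+0.4451y+0.2582z = 0.0099
det = 0.5398;  x = -0.0163+0.4258z,  y = 0.0000+0.0000z
quadratic in z: (1.1813)z²+(0.1650)z+(-0.1867)=0, √Δ=0.9536 → z ∈ {-0.4735, 0.3338}; z = -0.4735 (taking z<0)
x = -0.2179, y = 0.0000

(-0.2179, 0.0000, -0.4735)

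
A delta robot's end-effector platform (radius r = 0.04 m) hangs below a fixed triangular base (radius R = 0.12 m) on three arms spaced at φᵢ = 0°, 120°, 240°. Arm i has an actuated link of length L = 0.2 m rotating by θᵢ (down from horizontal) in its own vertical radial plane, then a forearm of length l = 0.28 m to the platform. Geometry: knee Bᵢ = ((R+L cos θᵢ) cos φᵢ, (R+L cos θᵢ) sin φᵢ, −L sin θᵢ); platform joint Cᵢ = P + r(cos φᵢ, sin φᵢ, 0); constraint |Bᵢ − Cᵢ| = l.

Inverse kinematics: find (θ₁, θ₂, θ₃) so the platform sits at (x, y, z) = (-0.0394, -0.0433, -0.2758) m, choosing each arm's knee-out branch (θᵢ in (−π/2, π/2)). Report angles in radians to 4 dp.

θ₁ = 0.8725, θ₂ = 0.7853, θ₃ = 0.4362

rotate P by −φ1: (-0.0394, -0.0433, -0.2758)
  e−x'=0.1194;  (l²−L²−(e−x')²−y'²−z²)/2L = -0.1345
  √(A²+B²)=0.3005;  θ1 = -1.1622+2.0348 ≈ 0.8725
arm 2 (φ=120.0°): x'=-0.0178, y'=0.0558
  A cos θ + B sin θ = C:  0.0978·cos θ + -0.2758·sin θ = -0.1259
  γ=atan2(-0.2758,0.0978)=-1.2300;  ψ=arccos(-0.4301)=2.0154;  θ2=γ+ψ≈0.7853
φ3=240.0° → target in arm frame (0.0572, -0.0125)
  A cos θ + B sin θ = C:  0.0228·cos θ + -0.2758·sin θ = -0.0959
  θ3 = atan2(B,A) + arccos(C/0.2767) = 0.4362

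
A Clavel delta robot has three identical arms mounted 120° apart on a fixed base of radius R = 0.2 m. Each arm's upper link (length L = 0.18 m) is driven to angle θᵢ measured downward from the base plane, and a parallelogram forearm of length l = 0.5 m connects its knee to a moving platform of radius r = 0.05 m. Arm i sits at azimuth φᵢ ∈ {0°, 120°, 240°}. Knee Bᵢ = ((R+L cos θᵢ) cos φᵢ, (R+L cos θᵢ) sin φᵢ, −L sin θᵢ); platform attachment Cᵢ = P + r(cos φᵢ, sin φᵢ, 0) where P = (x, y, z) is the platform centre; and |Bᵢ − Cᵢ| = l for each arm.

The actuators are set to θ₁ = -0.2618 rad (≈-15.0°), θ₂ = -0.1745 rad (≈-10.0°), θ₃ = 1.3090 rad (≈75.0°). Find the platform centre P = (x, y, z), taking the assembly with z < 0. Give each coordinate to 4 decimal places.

(0.1420, 0.2266, -0.3603)

arm 1 at φ=0.0°: e+L cos θ1 = 0.3239;  centre 1 = (0.3239, 0.0000, 0.0466)
φ2=120.0°: virtual centre (-0.1636, 0.2834, 0.0313), radius l
φ3=240.0°: virtual centre (-0.0983, -0.1702, -0.1739), radius l
|centre ₂|²−|centre ₁|² = 0.0010;  |centre ₃|²−|centre ₁|² = -0.0382
linear system: -0.9750x+0.5668y = 0.0010−-0.0307z; -0.8443x+-0.3405y = -0.0382−-0.4409z
Cramer: x(z) = 0.0263-0.3212z;  y(z) = 0.0470-0.4984z
into |P−centre ₁|² = l²: 1.3516z² + 0.0512z + -0.1571 = 0;  Δ = 0.8517;  z = -0.3603 or 0.3225 → z<0 root = -0.3603
x = 0.1420, y = 0.2266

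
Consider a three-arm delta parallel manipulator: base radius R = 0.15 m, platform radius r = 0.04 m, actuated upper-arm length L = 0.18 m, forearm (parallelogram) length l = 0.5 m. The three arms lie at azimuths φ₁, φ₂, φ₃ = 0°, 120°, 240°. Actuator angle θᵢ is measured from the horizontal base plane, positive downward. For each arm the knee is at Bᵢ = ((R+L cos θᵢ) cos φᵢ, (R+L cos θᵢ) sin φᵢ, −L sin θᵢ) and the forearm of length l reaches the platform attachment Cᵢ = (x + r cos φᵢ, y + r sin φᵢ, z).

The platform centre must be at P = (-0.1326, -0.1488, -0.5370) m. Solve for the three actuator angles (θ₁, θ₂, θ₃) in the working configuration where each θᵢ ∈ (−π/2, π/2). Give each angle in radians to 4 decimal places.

θ₁ = 1.2216, θ₂ = 1.0472, θ₃ = 0.2618

arm 1 (φ=0.0°): x'=-0.1326, y'=-0.1488
  A cos θ + B sin θ = C:  0.2426·cos θ + -0.5370·sin θ = -0.4216
  √(A²+B²)=0.5893;  θ1 = -1.1465+2.3680 ≈ 1.2216
φ2=120.0° → target in arm frame (-0.0626, 0.1892)
  A=0.1726, B=-0.5370, C=(l²−L²−A²−y'²−z²)/(2L)=-0.3788
  γ=atan2(-0.5370,0.1726)=-1.2599;  ψ=arccos(-0.6715)=2.3071;  θ2=γ+ψ≈1.0472
arm 3 (φ=240.0°): x'=0.1952, y'=-0.0404
  A=-0.0852, B=-0.5370, C=(l²−L²−A²−y'²−z²)/(2L)=-0.2213
  γ=atan2(-0.5370,-0.0852)=-1.7281;  ψ=arccos(-0.4070)=1.9899;  θ3=γ+ψ≈0.2618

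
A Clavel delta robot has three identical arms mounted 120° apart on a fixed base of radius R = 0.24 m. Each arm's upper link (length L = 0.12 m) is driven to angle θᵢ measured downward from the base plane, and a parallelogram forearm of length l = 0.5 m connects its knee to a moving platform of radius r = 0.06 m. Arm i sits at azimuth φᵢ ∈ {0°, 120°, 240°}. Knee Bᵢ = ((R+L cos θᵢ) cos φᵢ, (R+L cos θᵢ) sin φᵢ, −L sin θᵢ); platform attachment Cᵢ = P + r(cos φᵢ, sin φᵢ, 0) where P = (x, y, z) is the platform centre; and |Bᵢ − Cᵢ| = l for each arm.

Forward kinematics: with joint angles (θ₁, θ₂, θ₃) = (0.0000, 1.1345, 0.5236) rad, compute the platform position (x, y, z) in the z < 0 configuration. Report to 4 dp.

S1 = (0.3000·cos0.0°, 0.3000·sin0.0°, 0.0000) = (0.3000, 0.0000, 0.0000)
φ2=120.0°: virtual centre (-0.1154, 0.1998, -0.1088), radius l
S3 = (0.2839·cos240.0°, 0.2839·sin240.0°, -0.0600) = (-0.1420, -0.2459, -0.0600)
subtract pairs → two planes through P
plane₁₂: -0.8307x+0.3996y+-0.2175z = -0.0249
det = 0.7617;  x = 0.0191+-0.2034z,  y = -0.0226+0.1215z
into |P−S₁|² = l²: 1.0561z² + 0.1087z + -0.1706 = 0;  Δ = 0.7326;  z = -0.4567 or 0.3537 → z<0 root = -0.4567
x = 0.1120, y = -0.0781

(0.1120, -0.0781, -0.4567)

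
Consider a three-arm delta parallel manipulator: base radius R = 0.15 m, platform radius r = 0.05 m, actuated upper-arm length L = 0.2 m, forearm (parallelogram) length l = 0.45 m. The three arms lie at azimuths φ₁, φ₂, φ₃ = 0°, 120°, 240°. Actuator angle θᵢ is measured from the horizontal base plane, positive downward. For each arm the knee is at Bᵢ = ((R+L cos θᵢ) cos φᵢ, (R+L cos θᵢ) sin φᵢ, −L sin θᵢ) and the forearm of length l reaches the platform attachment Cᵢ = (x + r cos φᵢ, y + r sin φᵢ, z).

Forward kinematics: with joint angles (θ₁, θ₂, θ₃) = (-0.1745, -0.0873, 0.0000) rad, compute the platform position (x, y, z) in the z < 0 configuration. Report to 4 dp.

O1 = (0.2970·cos0.0°, 0.2970·sin0.0°, 0.0347) = (0.2970, 0.0000, 0.0347)
φ2=120.0°: virtual centre (-0.1496, 0.2591, 0.0174), radius l
O3 = (0.3000·cos240.0°, 0.3000·sin240.0°, 0.0000) = (-0.1500, -0.2598, 0.0000)
subtract pairs → two planes through P
linear system: -0.8932x+0.5183y = 0.0005−-0.0346z; -0.8939x+-0.5196y = 0.0006−-0.0694z
det = 0.9274;  x = -0.0006+-0.0582z,  y = -0.0001+-0.0336z
quadratic in z: (1.0045)z²+(-0.0348)z+(-0.1128)=0, √Δ=0.6740 → z ∈ {-0.3182, 0.3528}; z = -0.3182 (taking z<0)
x = 0.0179, y = 0.0105

(0.0179, 0.0105, -0.3182)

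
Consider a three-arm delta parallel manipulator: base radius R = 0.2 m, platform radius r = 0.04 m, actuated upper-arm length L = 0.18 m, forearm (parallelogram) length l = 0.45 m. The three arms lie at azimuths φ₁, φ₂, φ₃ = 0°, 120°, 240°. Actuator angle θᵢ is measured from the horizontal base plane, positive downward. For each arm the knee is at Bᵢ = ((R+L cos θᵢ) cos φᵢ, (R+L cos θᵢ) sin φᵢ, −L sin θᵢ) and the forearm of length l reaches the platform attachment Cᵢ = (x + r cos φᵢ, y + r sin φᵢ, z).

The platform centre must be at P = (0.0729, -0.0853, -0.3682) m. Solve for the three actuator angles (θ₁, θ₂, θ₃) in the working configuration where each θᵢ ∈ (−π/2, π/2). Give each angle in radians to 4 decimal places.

θ₁ = 0.0874, θ₂ = 0.8725, θ₃ = 0.2618

rotate P by −φ1: (0.0729, -0.0853, -0.3682)
  A cos θ + B sin θ = C:  0.0871·cos θ + -0.3682·sin θ = 0.0546
  θ1 = atan2(B,A) + arccos(C/0.3784) = 0.0874
φ2=120.0° → target in arm frame (-0.1103, -0.0205)
  A cos θ + B sin θ = C:  0.2703·cos θ + -0.3682·sin θ = -0.1082
  √(A²+B²)=0.4568;  θ2 = -0.9375+1.8100 ≈ 0.8725
rotate P by −φ3: (0.0374, 0.1058, -0.3682)
  A=0.1226, B=-0.3682, C=(l²−L²−A²−y'²−z²)/(2L)=0.0231
  θ3 = atan2(B,A) + arccos(C/0.3881) = 0.2618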